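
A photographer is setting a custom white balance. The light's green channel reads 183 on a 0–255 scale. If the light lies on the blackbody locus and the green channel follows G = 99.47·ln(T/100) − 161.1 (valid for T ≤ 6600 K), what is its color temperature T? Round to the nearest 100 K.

ln t = (183 + 161.1) / 99.47 = 3.4593.
t = e^3.4593 = 31.796.
T = 100·t = 3180 K → 3200 K to the nearest 100 K.

3200 K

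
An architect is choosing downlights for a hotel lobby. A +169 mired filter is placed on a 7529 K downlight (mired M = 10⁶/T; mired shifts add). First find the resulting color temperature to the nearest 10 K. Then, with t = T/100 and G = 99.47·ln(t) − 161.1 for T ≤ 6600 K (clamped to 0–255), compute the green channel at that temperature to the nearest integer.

M_in = 10⁶/7529 = 132.82; M_out = 132.82 + (+169) = 301.82.
T_out = 10⁶/301.82 = 3313.2 K → 3310 K; t = 33.1.
G = 99.47·ln 33.1 − 161.1 = 99.47·3.4995 − 161.1 = 186.999.
Rounded: 187.

187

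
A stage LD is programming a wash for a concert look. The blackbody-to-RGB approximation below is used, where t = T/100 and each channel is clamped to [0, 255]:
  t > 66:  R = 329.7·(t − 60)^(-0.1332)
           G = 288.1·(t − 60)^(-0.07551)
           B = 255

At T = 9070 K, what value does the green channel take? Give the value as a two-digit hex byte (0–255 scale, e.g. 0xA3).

t = 9070/100 = 90.7; the t > 66 branch applies.
G = 288.1·(90.7 − 60)^(-0.07551) = 288.1·30.7^(-0.07551) = 288.1·0.77216 = 222.459.
Rounded: 222; in hex, 0xDE.

0xDE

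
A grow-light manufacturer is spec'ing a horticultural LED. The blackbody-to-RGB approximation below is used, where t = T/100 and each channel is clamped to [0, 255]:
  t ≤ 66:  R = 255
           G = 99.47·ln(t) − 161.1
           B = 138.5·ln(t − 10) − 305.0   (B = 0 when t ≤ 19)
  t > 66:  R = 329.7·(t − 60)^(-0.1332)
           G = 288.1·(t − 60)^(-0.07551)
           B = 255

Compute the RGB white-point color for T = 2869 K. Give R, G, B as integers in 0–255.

R=255, G=173, B=101

t = 2869/100 = 28.69; the t ≤ 66 branch applies.
R = 255 by definition for t ≤ 66.
G = 99.47·ln 28.69 − 161.1 = 99.47·3.3565 − 161.1 = 172.776.
B = 138.5·ln(28.69 − 10) − 305.0 = 138.5·ln 18.69 − 305.0 = 138.5·2.9280 − 305.0 = 100.526.
Rounded: (255, 173, 101).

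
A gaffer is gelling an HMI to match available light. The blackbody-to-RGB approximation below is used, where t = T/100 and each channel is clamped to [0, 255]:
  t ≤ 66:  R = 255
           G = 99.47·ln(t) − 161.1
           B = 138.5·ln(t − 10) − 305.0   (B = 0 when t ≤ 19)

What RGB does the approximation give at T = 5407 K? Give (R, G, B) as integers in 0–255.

t = 5407/100 = 54.07; the t ≤ 66 branch applies.
R = 255 by definition for t ≤ 66.
G = 99.47·ln 54.07 − 161.1 = 99.47·3.9903 − 161.1 = 235.813.
B = 138.5·ln(54.07 − 10) − 305.0 = 138.5·ln 44.07 − 305.0 = 138.5·3.7858 − 305.0 = 219.330.
Rounded: (255, 236, 219).

(255, 236, 219)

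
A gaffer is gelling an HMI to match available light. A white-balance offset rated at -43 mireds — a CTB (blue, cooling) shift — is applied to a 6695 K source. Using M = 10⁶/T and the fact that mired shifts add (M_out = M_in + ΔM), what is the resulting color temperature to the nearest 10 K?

M_in = 10⁶/6695 = 149.37 mireds.
M_out = 149.37 + (-43) = 106.37 mireds.
T_out = 10⁶/106.37 = 9401.6 K → 9400 K.

9400 K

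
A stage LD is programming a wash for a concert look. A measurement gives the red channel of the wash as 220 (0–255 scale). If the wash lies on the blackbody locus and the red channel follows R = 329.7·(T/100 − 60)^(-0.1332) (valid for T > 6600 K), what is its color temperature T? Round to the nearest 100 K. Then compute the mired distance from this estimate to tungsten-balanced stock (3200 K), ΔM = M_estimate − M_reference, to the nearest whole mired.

-189 mireds

(t − 60)^(-0.1332) = 220/329.7 = 0.66727.
t − 60 = 0.66727^(1/-0.1332) = 0.66727^(-7.508) = 20.847, so t = 80.847.
T = 100·t = 8085 K → 8100 K to the nearest 100 K.
M_estimate = 10⁶/8100 = 123.46; M_reference = 10⁶/3200 = 312.50.
ΔM = 123.46 − 312.50 = -189.04 → -189 mireds.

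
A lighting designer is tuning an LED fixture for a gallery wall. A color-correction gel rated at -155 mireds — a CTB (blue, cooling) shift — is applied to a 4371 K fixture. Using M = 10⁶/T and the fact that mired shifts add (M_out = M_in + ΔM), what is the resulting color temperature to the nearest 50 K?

13550 K

M_in = 10⁶/4371 = 228.78 mireds.
M_out = 228.78 + (-155) = 73.78 mireds.
T_out = 10⁶/73.78 = 13553.7 K → 13550 K.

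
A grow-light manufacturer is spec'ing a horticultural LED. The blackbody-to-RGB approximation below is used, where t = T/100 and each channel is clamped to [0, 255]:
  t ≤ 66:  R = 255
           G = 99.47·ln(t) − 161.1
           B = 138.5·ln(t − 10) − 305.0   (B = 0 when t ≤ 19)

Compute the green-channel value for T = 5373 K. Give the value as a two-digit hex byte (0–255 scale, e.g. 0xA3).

0xEB

t = 5373/100 = 53.73; the t ≤ 66 branch applies.
G = 99.47·ln 53.73 − 161.1 = 99.47·3.9840 − 161.1 = 235.186.
Rounded: 235; in hex, 0xEB.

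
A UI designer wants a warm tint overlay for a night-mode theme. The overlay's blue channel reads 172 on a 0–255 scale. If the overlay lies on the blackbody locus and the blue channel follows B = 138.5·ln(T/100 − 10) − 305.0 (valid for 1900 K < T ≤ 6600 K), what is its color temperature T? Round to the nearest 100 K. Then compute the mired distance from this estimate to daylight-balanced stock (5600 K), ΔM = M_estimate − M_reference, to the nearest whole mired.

ln(t − 10) = (172 + 305.0) / 138.5 = 3.4440.
t − 10 = e^3.4440 = 31.313, so t = 41.313.
T = 100·t = 4131 K → 4100 K to the nearest 100 K.
M_estimate = 10⁶/4100 = 243.90; M_reference = 10⁶/5600 = 178.57.
ΔM = 243.90 − 178.57 = 65.33 → +65 mireds.

+65 mireds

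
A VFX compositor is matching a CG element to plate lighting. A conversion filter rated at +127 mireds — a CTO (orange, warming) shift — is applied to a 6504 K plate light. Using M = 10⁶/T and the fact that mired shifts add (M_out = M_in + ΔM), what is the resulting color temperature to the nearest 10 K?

3560 K

M_in = 10⁶/6504 = 153.75 mireds.
M_out = 153.75 + (+127) = 280.75 mireds.
T_out = 10⁶/280.75 = 3561.9 K → 3560 K.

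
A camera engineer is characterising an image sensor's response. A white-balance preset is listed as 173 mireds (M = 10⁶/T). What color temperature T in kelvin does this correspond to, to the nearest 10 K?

T = 10⁶ / 173 = 5780.35 K → 5780 K.

5780 K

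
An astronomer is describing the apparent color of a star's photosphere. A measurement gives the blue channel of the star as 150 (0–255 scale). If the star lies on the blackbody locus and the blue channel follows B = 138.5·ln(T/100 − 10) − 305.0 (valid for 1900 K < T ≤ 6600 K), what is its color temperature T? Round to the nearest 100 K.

3700 K

ln(t − 10) = (150 + 305.0) / 138.5 = 3.2852.
t − 10 = e^3.2852 = 26.714, so t = 36.714.
T = 100·t = 3671 K → 3700 K to the nearest 100 K.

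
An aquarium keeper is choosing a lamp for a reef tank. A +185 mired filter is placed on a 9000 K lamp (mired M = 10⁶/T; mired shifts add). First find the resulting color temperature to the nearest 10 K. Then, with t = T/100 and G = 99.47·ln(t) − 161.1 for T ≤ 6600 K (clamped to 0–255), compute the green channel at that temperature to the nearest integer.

M_in = 10⁶/9000 = 111.11; M_out = 111.11 + (+185) = 296.11.
T_out = 10⁶/296.11 = 3377.1 K → 3380 K; t = 33.8.
G = 99.47·ln 33.8 − 161.1 = 99.47·3.5205 − 161.1 = 189.080.
Rounded: 189.

189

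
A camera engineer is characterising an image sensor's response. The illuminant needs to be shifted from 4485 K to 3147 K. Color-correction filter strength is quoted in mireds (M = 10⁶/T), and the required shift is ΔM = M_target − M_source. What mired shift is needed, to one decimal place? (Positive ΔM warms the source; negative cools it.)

M_source = 10⁶/4485 = 222.965; M_target = 10⁶/3147 = 317.763.
ΔM = 317.763 − 222.965 = 94.798 → +94.8 mireds, a warming shift.

+94.8 mireds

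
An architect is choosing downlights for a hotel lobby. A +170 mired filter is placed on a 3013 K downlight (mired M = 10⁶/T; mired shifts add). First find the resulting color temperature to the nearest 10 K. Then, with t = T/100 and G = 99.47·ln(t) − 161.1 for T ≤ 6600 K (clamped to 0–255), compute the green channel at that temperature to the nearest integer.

136

M_in = 10⁶/3013 = 331.90; M_out = 331.90 + (+170) = 501.90.
T_out = 10⁶/501.90 = 1992.4 K → 1990 K; t = 19.9.
G = 99.47·ln 19.9 − 161.1 = 99.47·2.9907 − 161.1 = 136.387.
Rounded: 136.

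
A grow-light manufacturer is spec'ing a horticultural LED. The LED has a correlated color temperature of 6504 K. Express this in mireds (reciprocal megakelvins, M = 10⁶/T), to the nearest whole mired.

154 mireds

M = 10⁶ / 6504 = 153.752 → 154 mireds.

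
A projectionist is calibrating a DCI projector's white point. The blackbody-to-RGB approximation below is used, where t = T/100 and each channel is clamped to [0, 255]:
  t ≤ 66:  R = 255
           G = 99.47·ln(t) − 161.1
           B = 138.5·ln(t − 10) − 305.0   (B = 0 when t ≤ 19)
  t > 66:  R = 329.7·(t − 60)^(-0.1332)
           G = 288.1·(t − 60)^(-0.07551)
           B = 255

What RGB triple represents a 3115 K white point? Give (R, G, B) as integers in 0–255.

t = 3115/100 = 31.15; the t ≤ 66 branch applies.
R = 255 by definition for t ≤ 66.
G = 99.47·ln 31.15 − 161.1 = 99.47·3.4388 − 161.1 = 180.959.
B = 138.5·ln(31.15 − 10) − 305.0 = 138.5·ln 21.15 − 305.0 = 138.5·3.0516 − 305.0 = 117.652.
Rounded: (255, 181, 118).

(255, 181, 118)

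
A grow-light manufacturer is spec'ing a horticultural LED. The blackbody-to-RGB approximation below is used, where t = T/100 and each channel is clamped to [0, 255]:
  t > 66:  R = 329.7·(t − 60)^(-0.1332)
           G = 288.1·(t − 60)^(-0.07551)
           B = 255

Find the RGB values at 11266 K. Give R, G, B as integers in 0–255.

R=194, G=214, B=255

t = 11266/100 = 112.66; the t > 66 branch applies.
R = 329.7·(112.66 − 60)^(-0.1332) = 329.7·52.66^(-0.1332) = 329.7·0.58979 = 194.454.
G = 288.1·(112.66 − 60)^(-0.07551) = 288.1·52.66^(-0.07551) = 288.1·0.74133 = 213.577.
B = 255 by definition for t > 66.
Rounded: (194, 214, 255).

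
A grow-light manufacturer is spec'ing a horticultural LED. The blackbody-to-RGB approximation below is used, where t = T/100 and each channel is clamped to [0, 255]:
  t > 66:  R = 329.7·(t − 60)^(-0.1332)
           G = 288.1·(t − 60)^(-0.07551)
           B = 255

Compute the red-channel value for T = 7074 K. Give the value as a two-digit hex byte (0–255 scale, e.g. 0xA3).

0xF0

t = 7074/100 = 70.74; the t > 66 branch applies.
R = 329.7·(70.74 − 60)^(-0.1332) = 329.7·10.74^(-0.1332) = 329.7·0.72890 = 240.320.
Rounded: 240; in hex, 0xF0.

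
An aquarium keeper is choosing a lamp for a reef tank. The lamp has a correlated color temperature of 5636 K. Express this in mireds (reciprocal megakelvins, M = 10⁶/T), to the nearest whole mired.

177 mireds

M = 10⁶ / 5636 = 177.431 → 177 mireds.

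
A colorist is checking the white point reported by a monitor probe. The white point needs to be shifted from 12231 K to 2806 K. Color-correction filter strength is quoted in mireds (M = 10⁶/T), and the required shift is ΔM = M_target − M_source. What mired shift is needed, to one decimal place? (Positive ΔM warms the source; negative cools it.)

M_source = 10⁶/12231 = 81.759; M_target = 10⁶/2806 = 356.379.
ΔM = 356.379 − 81.759 = 274.620 → +274.6 mireds, a warming shift.

+274.6 mireds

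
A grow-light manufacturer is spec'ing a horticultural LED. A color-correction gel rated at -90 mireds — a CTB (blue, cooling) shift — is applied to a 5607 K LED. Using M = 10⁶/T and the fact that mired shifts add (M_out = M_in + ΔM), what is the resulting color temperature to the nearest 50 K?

M_in = 10⁶/5607 = 178.35 mireds.
M_out = 178.35 + (-90) = 88.35 mireds.
T_out = 10⁶/88.35 = 11318.8 K → 11300 K.

11300 K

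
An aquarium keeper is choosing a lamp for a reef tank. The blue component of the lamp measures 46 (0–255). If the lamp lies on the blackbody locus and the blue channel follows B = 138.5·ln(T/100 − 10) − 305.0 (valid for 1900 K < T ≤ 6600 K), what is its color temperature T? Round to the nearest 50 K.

ln(t − 10) = (46 + 305.0) / 138.5 = 2.5343.
t − 10 = e^2.5343 = 12.608, so t = 22.608.
T = 100·t = 2261 K → 2250 K to the nearest 50 K.

2250 K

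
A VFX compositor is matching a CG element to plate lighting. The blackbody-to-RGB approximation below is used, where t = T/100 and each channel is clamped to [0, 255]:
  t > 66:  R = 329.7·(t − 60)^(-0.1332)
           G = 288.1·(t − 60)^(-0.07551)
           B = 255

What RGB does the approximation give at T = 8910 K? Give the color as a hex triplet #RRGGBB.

t = 8910/100 = 89.1; the t > 66 branch applies.
R = 329.7·(89.1 − 60)^(-0.1332) = 329.7·29.1^(-0.1332) = 329.7·0.63828 = 210.440.
G = 288.1·(89.1 − 60)^(-0.07551) = 288.1·29.1^(-0.07551) = 288.1·0.77529 = 223.360.
B = 255 by definition for t > 66.
Rounded: (210, 223, 255).
In hex: #D2DFFF.

#D2DFFF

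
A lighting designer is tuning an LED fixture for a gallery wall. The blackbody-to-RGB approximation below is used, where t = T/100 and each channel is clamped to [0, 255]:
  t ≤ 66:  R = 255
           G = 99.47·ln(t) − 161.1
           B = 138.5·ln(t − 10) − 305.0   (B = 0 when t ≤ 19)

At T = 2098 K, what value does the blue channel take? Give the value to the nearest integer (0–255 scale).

t = 2098/100 = 20.98; the t ≤ 66 branch applies.
B = 138.5·ln(20.98 − 10) − 305.0 = 138.5·ln 10.98 − 305.0 = 138.5·2.3961 − 305.0 = 26.856.
Rounded: 27.

27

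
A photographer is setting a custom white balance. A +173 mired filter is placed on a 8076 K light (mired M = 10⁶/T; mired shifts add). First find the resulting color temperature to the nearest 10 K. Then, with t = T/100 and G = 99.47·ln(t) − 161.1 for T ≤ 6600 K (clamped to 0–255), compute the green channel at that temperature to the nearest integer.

M_in = 10⁶/8076 = 123.82; M_out = 123.82 + (+173) = 296.82.
T_out = 10⁶/296.82 = 3369.0 K → 3370 K; t = 33.7.
G = 99.47·ln 33.7 − 161.1 = 99.47·3.5175 − 161.1 = 188.786.
Rounded: 189.

189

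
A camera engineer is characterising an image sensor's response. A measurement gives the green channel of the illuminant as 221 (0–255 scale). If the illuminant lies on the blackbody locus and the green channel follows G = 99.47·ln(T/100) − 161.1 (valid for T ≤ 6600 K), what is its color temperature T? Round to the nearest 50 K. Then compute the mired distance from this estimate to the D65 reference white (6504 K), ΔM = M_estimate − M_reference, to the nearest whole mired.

+61 mireds

ln t = (221 + 161.1) / 99.47 = 3.8414.
t = e^3.8414 = 46.589.
T = 100·t = 4659 K → 4650 K to the nearest 50 K.
M_estimate = 10⁶/4650 = 215.05; M_reference = 10⁶/6504 = 153.75.
ΔM = 215.05 − 153.75 = 61.30 → +61 mireds.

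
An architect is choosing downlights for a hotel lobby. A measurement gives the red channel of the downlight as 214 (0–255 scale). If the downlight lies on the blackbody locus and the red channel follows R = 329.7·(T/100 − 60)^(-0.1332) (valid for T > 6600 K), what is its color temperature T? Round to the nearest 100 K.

8600 K

(t − 60)^(-0.1332) = 214/329.7 = 0.64907.
t − 60 = 0.64907^(1/-0.1332) = 0.64907^(-7.508) = 25.657, so t = 85.657.
T = 100·t = 8566 K → 8600 K to the nearest 100 K.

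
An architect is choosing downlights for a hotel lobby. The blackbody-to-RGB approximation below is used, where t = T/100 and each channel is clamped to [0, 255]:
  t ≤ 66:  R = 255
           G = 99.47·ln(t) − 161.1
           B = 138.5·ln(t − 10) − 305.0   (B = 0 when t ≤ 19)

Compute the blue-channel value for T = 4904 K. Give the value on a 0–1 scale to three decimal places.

t = 4904/100 = 49.04; the t ≤ 66 branch applies.
B = 138.5·ln(49.04 − 10) − 305.0 = 138.5·ln 39.04 − 305.0 = 138.5·3.6646 − 305.0 = 202.545.
On a 0–1 scale: 202.545/255 = 0.7943 → 0.794.

0.794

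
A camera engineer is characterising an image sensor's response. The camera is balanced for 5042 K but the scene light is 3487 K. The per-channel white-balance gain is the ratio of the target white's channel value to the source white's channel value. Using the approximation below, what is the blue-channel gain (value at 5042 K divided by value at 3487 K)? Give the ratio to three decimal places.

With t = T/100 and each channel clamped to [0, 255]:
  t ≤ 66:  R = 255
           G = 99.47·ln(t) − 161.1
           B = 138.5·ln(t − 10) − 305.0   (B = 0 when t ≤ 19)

1.480

At 3487 K (t = 34.87):
  B = 138.5·ln(34.87 − 10) − 305.0 = 138.5·ln 24.87 − 305.0 = 138.5·3.2137 − 305.0 = 140.092.
At 5042 K (t = 50.42):
  B = 138.5·ln(50.42 − 10) − 305.0 = 138.5·ln 40.42 − 305.0 = 138.5·3.6993 − 305.0 = 207.356.
Gain = 207.356 / 140.092 = 1.4801 → 1.480.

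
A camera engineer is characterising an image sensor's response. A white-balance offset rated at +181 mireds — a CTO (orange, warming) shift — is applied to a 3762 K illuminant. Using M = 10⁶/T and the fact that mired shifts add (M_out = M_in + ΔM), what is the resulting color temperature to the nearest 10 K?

2240 K

M_in = 10⁶/3762 = 265.82 mireds.
M_out = 265.82 + (+181) = 446.82 mireds.
T_out = 10⁶/446.82 = 2238.1 K → 2240 K.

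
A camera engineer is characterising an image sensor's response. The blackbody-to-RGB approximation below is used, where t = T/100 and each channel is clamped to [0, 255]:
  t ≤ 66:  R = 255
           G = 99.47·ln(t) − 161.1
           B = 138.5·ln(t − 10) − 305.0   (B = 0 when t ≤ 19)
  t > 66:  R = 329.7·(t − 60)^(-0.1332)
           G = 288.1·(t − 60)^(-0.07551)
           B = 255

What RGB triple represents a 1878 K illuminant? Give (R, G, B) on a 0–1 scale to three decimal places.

(1.000, 0.512, 0.000)

t = 1878/100 = 18.78; the t ≤ 66 branch applies.
R = 255 by definition for t ≤ 66.
G = 99.47·ln 18.78 − 161.1 = 99.47·2.9328 − 161.1 = 130.625.
t = 18.78 ≤ 19, so B = 0.
Dividing each by 255: (1.0000, 0.5123, 0.0000) → (1.000, 0.512, 0.000).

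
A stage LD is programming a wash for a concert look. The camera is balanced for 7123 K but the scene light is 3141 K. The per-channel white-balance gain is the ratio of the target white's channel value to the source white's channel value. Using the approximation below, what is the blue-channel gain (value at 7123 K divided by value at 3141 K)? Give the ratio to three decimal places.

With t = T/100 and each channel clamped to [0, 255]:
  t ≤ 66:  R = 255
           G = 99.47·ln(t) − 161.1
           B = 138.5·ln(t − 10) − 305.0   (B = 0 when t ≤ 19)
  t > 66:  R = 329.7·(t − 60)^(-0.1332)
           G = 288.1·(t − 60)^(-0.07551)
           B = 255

At 3141 K (t = 31.41):
  B = 138.5·ln(31.41 − 10) − 305.0 = 138.5·ln 21.41 − 305.0 = 138.5·3.0639 − 305.0 = 119.344.
At 7123 K (t = 71.23):
  B = 255 by definition for t > 66.
Gain = 255.000 / 119.344 = 2.1367 → 2.137.

2.137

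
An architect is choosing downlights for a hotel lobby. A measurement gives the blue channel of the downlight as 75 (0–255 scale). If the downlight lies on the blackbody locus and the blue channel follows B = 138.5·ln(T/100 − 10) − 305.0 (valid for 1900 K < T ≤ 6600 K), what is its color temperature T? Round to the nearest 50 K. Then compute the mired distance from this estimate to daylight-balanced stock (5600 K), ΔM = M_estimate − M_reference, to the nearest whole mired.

+214 mireds

ln(t − 10) = (75 + 305.0) / 138.5 = 2.7437.
t − 10 = e^2.7437 = 15.544, so t = 25.544.
T = 100·t = 2554 K → 2550 K to the nearest 50 K.
M_estimate = 10⁶/2550 = 392.16; M_reference = 10⁶/5600 = 178.57.
ΔM = 392.16 − 178.57 = 213.59 → +214 mireds.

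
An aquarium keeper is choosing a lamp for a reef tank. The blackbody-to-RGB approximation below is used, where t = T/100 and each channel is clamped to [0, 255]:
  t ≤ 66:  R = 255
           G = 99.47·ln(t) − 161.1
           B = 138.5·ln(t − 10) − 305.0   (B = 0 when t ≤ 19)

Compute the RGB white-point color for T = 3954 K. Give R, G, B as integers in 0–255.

t = 3954/100 = 39.54; the t ≤ 66 branch applies.
R = 255 by definition for t ≤ 66.
G = 99.47·ln 39.54 − 161.1 = 99.47·3.6773 − 161.1 = 204.682.
B = 138.5·ln(39.54 − 10) − 305.0 = 138.5·ln 29.54 − 305.0 = 138.5·3.3857 − 305.0 = 163.926.
Rounded: (255, 205, 164).

R=255, G=205, B=164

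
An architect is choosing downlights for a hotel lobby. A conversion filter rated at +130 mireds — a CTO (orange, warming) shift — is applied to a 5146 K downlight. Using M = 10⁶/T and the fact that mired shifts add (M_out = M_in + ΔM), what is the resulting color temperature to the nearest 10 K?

M_in = 10⁶/5146 = 194.33 mireds.
M_out = 194.33 + (+130) = 324.33 mireds.
T_out = 10⁶/324.33 = 3083.3 K → 3080 K.

3080 K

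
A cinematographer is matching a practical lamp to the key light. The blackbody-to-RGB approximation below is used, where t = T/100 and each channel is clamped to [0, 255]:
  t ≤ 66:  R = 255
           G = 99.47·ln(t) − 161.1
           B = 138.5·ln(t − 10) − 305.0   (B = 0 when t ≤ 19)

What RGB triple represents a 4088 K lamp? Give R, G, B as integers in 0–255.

R=255, G=208, B=170

t = 4088/100 = 40.88; the t ≤ 66 branch applies.
R = 255 by definition for t ≤ 66.
G = 99.47·ln 40.88 − 161.1 = 99.47·3.7106 − 161.1 = 207.997.
B = 138.5·ln(40.88 − 10) − 305.0 = 138.5·ln 30.88 − 305.0 = 138.5·3.4301 − 305.0 = 170.070.
Rounded: (255, 208, 170).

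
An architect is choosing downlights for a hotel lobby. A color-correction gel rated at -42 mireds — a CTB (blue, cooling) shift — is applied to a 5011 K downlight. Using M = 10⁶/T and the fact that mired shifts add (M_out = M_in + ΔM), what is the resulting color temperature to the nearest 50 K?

6350 K

M_in = 10⁶/5011 = 199.56 mireds.
M_out = 199.56 + (-42) = 157.56 mireds.
T_out = 10⁶/157.56 = 6346.7 K → 6350 K.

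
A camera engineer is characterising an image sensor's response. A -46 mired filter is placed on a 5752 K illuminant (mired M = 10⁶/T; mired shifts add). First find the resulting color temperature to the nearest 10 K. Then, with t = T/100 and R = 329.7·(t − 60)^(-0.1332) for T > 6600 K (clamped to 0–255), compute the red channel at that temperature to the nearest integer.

224

M_in = 10⁶/5752 = 173.85; M_out = 173.85 + (-46) = 127.85.
T_out = 10⁶/127.85 = 7821.5 K → 7820 K; t = 78.2.
R = 329.7·(78.2 − 60)^(-0.1332) = 329.7·18.2^(-0.1332) = 329.7·0.67945 = 224.015.
Rounded: 224.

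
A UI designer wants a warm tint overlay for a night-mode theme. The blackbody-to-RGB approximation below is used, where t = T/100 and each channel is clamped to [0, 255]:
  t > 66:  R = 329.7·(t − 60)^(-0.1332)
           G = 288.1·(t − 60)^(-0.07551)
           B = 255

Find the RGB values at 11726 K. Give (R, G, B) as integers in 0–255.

t = 11726/100 = 117.26; the t > 66 branch applies.
R = 329.7·(117.26 − 60)^(-0.1332) = 329.7·57.26^(-0.1332) = 329.7·0.58325 = 192.297.
G = 288.1·(117.26 − 60)^(-0.07551) = 288.1·57.26^(-0.07551) = 288.1·0.73666 = 212.231.
B = 255 by definition for t > 66.
Rounded: (192, 212, 255).

(192, 212, 255)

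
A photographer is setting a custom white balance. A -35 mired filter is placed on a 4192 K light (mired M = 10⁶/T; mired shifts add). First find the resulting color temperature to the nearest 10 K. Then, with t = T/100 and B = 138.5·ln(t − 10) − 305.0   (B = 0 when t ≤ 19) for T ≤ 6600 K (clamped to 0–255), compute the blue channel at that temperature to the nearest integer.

M_in = 10⁶/4192 = 238.55; M_out = 238.55 + (-35) = 203.55.
T_out = 10⁶/203.55 = 4912.8 K → 4910 K; t = 49.1.
B = 138.5·ln(49.1 − 10) − 305.0 = 138.5·ln 39.1 − 305.0 = 138.5·3.6661 − 305.0 = 202.758.
Rounded: 203.

203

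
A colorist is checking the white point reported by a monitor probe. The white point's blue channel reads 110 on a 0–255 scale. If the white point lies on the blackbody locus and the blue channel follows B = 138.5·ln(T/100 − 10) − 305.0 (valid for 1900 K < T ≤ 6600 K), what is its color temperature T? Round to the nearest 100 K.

3000 K

ln(t − 10) = (110 + 305.0) / 138.5 = 2.9964.
t − 10 = e^2.9964 = 20.013, so t = 30.013.
T = 100·t = 3001 K → 3000 K to the nearest 100 K.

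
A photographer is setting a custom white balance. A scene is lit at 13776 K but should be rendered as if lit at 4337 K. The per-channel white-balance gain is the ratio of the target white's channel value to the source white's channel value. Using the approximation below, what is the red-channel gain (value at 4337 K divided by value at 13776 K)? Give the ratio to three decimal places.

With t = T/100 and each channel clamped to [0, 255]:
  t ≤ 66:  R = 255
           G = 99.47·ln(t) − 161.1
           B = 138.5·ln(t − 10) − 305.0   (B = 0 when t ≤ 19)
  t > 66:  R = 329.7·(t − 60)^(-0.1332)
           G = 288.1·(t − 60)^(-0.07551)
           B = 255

At 13776 K (t = 137.76):
  R = 329.7·(137.76 − 60)^(-0.1332) = 329.7·77.76^(-0.1332) = 329.7·0.55995 = 184.616.
At 4337 K (t = 43.37):
  R = 255 by definition for t ≤ 66.
Gain = 255.000 / 184.616 = 1.3812 → 1.381.

1.381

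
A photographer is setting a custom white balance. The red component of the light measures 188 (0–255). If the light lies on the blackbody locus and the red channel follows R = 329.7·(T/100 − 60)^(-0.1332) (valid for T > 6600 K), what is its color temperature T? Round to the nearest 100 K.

(t − 60)^(-0.1332) = 188/329.7 = 0.57022.
t − 60 = 0.57022^(1/-0.1332) = 0.57022^(-7.508) = 67.848, so t = 127.848.
T = 100·t = 12785 K → 12800 K to the nearest 100 K.

12800 K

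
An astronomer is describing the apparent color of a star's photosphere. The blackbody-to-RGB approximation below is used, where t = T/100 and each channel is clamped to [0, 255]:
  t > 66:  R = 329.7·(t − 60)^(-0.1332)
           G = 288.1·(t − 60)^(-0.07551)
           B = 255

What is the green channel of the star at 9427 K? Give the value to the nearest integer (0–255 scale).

221

t = 9427/100 = 94.27; the t > 66 branch applies.
G = 288.1·(94.27 − 60)^(-0.07551) = 288.1·34.27^(-0.07551) = 288.1·0.76577 = 220.618.
Rounded: 221.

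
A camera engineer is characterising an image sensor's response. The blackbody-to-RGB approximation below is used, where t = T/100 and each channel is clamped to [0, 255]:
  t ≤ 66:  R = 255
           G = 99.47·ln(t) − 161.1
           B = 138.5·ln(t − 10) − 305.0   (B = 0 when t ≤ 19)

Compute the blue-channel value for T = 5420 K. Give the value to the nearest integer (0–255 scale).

t = 5420/100 = 54.2; the t ≤ 66 branch applies.
B = 138.5·ln(54.2 − 10) − 305.0 = 138.5·ln 44.2 − 305.0 = 138.5·3.7887 − 305.0 = 219.738.
Rounded: 220.

220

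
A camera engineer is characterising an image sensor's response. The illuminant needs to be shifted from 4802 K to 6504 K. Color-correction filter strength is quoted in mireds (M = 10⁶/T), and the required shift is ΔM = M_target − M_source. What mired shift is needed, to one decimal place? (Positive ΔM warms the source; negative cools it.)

-54.5 mireds

M_source = 10⁶/4802 = 208.247; M_target = 10⁶/6504 = 153.752.
ΔM = 153.752 − 208.247 = -54.495 → -54.5 mireds, a cooling shift.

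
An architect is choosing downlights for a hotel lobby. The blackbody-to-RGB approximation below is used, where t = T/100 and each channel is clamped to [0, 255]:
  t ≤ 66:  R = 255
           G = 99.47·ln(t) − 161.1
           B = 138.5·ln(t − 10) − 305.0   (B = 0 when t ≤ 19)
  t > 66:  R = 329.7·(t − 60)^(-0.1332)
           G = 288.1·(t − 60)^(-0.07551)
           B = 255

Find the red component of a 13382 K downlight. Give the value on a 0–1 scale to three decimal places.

0.729

t = 13382/100 = 133.82; the t > 66 branch applies.
R = 329.7·(133.82 − 60)^(-0.1332) = 329.7·73.82^(-0.1332) = 329.7·0.56384 = 185.899.
On a 0–1 scale: 185.899/255 = 0.7290 → 0.729.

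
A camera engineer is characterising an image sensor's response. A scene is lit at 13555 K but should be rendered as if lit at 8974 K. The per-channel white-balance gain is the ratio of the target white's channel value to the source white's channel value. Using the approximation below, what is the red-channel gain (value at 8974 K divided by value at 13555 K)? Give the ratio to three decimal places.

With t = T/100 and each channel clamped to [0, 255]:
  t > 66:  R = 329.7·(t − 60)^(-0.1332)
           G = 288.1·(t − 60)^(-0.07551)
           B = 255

At 13555 K (t = 135.55):
  R = 329.7·(135.55 − 60)^(-0.1332) = 329.7·75.55^(-0.1332) = 329.7·0.56211 = 185.327.
At 8974 K (t = 89.74):
  R = 329.7·(89.74 − 60)^(-0.1332) = 329.7·29.74^(-0.1332) = 329.7·0.63643 = 209.831.
Gain = 209.831 / 185.327 = 1.1322 → 1.132.

1.132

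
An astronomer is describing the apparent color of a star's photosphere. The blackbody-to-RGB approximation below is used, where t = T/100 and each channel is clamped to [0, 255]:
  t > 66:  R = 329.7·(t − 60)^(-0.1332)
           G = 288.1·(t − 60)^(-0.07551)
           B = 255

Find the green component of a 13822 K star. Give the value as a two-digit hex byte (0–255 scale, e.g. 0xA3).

t = 13822/100 = 138.22; the t > 66 branch applies.
G = 288.1·(138.22 − 60)^(-0.07551) = 288.1·78.22^(-0.07551) = 288.1·0.71951 = 207.290.
Rounded: 207; in hex, 0xCF.

0xCF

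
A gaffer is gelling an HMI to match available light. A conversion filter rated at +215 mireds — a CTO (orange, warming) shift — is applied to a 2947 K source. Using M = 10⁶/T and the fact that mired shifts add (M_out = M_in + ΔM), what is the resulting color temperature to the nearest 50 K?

1800 K

M_in = 10⁶/2947 = 339.33 mireds.
M_out = 339.33 + (+215) = 554.33 mireds.
T_out = 10⁶/554.33 = 1804.0 K → 1800 K.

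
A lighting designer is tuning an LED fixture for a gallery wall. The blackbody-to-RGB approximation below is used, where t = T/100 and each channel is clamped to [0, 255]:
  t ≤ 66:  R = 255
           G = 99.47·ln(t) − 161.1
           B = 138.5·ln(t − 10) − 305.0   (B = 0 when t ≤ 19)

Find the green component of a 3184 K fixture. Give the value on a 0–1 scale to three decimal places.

t = 3184/100 = 31.84; the t ≤ 66 branch applies.
G = 99.47·ln 31.84 − 161.1 = 99.47·3.4607 − 161.1 = 183.138.
On a 0–1 scale: 183.138/255 = 0.7182 → 0.718.

0.718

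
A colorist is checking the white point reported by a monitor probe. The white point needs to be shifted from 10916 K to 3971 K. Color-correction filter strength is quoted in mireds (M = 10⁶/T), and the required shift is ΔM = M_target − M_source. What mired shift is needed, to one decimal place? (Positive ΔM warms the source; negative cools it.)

M_source = 10⁶/10916 = 91.609; M_target = 10⁶/3971 = 251.826.
ΔM = 251.826 − 91.609 = 160.217 → +160.2 mireds, a warming shift.

+160.2 mireds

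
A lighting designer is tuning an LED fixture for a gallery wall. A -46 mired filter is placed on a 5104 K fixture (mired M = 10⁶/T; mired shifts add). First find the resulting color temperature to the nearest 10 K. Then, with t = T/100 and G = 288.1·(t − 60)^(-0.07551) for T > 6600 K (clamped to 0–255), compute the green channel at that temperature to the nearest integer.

M_in = 10⁶/5104 = 195.92; M_out = 195.92 + (-46) = 149.92.
T_out = 10⁶/149.92 = 6670.0 K → 6670 K; t = 66.7.
G = 288.1·(66.7 − 60)^(-0.07551) = 288.1·6.7^(-0.07551) = 288.1·0.86621 = 249.555.
Rounded: 250.

250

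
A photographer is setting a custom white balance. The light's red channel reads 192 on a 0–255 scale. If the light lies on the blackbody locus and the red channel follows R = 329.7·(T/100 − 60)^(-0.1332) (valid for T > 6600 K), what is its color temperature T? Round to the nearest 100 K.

(t − 60)^(-0.1332) = 192/329.7 = 0.58235.
t − 60 = 0.58235^(1/-0.1332) = 0.58235^(-7.508) = 57.929, so t = 117.929.
T = 100·t = 11793 K → 11800 K to the nearest 100 K.

11800 K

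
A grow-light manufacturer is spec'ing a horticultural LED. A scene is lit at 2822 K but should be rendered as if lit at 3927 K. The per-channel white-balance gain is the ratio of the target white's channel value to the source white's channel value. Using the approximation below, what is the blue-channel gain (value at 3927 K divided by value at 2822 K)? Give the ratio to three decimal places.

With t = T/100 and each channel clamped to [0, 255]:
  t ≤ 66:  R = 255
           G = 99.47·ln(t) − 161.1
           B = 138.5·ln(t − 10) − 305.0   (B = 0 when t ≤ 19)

1.677

At 2822 K (t = 28.22):
  B = 138.5·ln(28.22 − 10) − 305.0 = 138.5·ln 18.22 − 305.0 = 138.5·2.9025 − 305.0 = 96.999.
At 3927 K (t = 39.27):
  B = 138.5·ln(39.27 − 10) − 305.0 = 138.5·ln 29.27 − 305.0 = 138.5·3.3766 − 305.0 = 162.654.
Gain = 162.654 / 96.999 = 1.6769 → 1.677.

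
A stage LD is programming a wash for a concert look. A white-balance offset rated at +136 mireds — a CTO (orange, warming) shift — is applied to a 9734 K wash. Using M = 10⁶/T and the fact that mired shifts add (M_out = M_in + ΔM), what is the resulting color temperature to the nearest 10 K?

4190 K

M_in = 10⁶/9734 = 102.73 mireds.
M_out = 102.73 + (+136) = 238.73 mireds.
T_out = 10⁶/238.73 = 4188.8 K → 4190 K.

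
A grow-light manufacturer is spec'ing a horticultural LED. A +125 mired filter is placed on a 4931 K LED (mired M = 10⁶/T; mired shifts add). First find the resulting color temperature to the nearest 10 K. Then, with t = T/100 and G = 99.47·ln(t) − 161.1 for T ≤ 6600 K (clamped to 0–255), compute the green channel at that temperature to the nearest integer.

M_in = 10⁶/4931 = 202.80; M_out = 202.80 + (+125) = 327.80.
T_out = 10⁶/327.80 = 3050.7 K → 3050 K; t = 30.5.
G = 99.47·ln 30.5 − 161.1 = 99.47·3.4177 − 161.1 = 178.861.
Rounded: 179.

179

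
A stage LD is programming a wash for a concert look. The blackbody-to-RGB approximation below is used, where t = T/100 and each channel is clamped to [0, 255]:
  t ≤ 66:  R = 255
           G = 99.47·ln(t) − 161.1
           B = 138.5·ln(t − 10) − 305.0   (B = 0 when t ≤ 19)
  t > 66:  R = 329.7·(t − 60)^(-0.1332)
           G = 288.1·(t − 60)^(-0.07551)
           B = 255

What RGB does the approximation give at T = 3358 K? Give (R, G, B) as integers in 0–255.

(255, 188, 133)

t = 3358/100 = 33.58; the t ≤ 66 branch applies.
R = 255 by definition for t ≤ 66.
G = 99.47·ln 33.58 − 161.1 = 99.47·3.5139 − 161.1 = 188.431.
B = 138.5·ln(33.58 − 10) − 305.0 = 138.5·ln 23.58 − 305.0 = 138.5·3.1604 − 305.0 = 132.715.
Rounded: (255, 188, 133).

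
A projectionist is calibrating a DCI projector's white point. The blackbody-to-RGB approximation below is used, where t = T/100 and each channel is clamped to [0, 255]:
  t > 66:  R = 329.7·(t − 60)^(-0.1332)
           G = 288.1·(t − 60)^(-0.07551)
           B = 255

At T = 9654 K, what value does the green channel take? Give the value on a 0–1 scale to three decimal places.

0.861

t = 9654/100 = 96.54; the t > 66 branch applies.
G = 288.1·(96.54 − 60)^(-0.07551) = 288.1·36.54^(-0.07551) = 288.1·0.76207 = 219.553.
On a 0–1 scale: 219.553/255 = 0.8610 → 0.861.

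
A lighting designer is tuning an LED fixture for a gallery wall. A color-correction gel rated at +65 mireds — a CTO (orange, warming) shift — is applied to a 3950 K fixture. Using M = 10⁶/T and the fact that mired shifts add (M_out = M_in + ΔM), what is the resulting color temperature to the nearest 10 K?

M_in = 10⁶/3950 = 253.16 mireds.
M_out = 253.16 + (+65) = 318.16 mireds.
T_out = 10⁶/318.16 = 3143.0 K → 3140 K.

3140 K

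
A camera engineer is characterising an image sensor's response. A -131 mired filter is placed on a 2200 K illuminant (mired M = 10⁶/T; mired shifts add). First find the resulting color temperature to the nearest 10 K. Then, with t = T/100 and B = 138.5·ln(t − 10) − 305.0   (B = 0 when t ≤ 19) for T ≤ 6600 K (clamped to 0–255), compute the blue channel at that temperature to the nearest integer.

M_in = 10⁶/2200 = 454.55; M_out = 454.55 + (-131) = 323.55.
T_out = 10⁶/323.55 = 3090.8 K → 3090 K; t = 30.9.
B = 138.5·ln(30.9 − 10) − 305.0 = 138.5·ln 20.9 − 305.0 = 138.5·3.0397 − 305.0 = 116.005.
Rounded: 116.

116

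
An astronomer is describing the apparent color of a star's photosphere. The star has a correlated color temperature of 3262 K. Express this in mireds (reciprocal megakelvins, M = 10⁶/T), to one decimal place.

M = 10⁶ / 3262 = 306.560 → 306.6 mireds.

306.6 mireds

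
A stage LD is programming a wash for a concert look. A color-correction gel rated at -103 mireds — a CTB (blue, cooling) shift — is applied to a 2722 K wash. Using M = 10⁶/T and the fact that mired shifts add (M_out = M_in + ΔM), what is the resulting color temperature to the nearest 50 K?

M_in = 10⁶/2722 = 367.38 mireds.
M_out = 367.38 + (-103) = 264.38 mireds.
T_out = 10⁶/264.38 = 3782.5 K → 3800 K.

3800 K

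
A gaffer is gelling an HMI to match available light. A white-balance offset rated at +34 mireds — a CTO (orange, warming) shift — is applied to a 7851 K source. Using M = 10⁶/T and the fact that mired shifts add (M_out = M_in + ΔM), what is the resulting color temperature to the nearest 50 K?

6200 K

M_in = 10⁶/7851 = 127.37 mireds.
M_out = 127.37 + (+34) = 161.37 mireds.
T_out = 10⁶/161.37 = 6196.9 K → 6200 K.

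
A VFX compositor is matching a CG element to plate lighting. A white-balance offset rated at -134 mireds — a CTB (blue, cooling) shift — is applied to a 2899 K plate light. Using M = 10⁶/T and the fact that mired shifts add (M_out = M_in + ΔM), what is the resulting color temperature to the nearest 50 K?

4750 K

M_in = 10⁶/2899 = 344.95 mireds.
M_out = 344.95 + (-134) = 210.95 mireds.
T_out = 10⁶/210.95 = 4740.5 K → 4750 K.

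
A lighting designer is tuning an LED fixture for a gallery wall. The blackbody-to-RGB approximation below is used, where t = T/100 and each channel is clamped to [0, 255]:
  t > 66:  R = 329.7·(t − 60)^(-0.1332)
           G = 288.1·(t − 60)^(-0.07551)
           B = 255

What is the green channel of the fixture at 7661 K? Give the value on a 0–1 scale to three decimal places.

t = 7661/100 = 76.61; the t > 66 branch applies.
G = 288.1·(76.61 − 60)^(-0.07551) = 288.1·16.61^(-0.07551) = 288.1·0.80882 = 233.020.
On a 0–1 scale: 233.020/255 = 0.9138 → 0.914.

0.914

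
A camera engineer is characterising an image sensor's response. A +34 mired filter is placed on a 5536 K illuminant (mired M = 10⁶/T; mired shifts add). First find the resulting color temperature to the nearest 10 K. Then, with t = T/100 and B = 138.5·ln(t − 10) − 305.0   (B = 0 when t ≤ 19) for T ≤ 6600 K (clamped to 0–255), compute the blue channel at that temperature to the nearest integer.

194

M_in = 10⁶/5536 = 180.64; M_out = 180.64 + (+34) = 214.64.
T_out = 10⁶/214.64 = 4659.1 K → 4660 K; t = 46.6.
B = 138.5·ln(46.6 − 10) − 305.0 = 138.5·ln 36.6 − 305.0 = 138.5·3.6000 − 305.0 = 193.607.
Rounded: 194.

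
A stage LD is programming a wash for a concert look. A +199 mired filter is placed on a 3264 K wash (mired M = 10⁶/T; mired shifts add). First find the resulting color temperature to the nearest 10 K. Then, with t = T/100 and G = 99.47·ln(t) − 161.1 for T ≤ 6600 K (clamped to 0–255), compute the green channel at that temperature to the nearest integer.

136

M_in = 10⁶/3264 = 306.37; M_out = 306.37 + (+199) = 505.37.
T_out = 10⁶/505.37 = 1978.7 K → 1980 K; t = 19.8.
G = 99.47·ln 19.8 − 161.1 = 99.47·2.9857 − 161.1 = 135.886.
Rounded: 136.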